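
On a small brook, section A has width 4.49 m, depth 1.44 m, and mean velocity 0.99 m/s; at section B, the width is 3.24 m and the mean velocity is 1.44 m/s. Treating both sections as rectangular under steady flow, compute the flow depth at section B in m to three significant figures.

Q = A₁V₁ = (4.49×1.44) × 0.99 = 6.401 m³/s
d₂ = Q/(b₂ V₂) = 6.401/(3.24×1.44) = 1.372 m

1.37 m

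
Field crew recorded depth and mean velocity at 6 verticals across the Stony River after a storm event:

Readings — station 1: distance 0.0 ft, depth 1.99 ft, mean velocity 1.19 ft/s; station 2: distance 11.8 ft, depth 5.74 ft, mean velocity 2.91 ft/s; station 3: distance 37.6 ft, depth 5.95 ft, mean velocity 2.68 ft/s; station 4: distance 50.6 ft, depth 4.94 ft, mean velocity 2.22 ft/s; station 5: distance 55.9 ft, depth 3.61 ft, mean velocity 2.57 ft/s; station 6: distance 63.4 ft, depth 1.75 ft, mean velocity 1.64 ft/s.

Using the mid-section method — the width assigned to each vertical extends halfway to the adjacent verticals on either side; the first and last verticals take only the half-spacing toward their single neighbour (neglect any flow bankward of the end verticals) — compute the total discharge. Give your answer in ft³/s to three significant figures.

808 ft³/s

w_1 = (11.8 − 0.0)/2 = 5.9 ft; q_1 = 1.19 × 1.99 × 5.9 = 13.97 ft³/s
w_2 = (37.6 − 0.0)/2 = 18.8 ft; q_2 = 2.91 × 5.74 × 18.8 = 314.0 ft³/s
w_3 = (50.6 − 11.8)/2 = 19.4 ft; q_3 = 2.68 × 5.95 × 19.4 = 309.4 ft³/s
w_4 = (55.9 − 37.6)/2 = 9.15 ft; q_4 = 2.22 × 4.94 × 9.15 = 100.3 ft³/s
w_5 = (63.4 − 50.6)/2 = 6.4 ft; q_5 = 2.57 × 3.61 × 6.4 = 59.38 ft³/s
w_6 = (63.4 − 55.9)/2 = 3.75 ft; q_6 = 1.64 × 1.75 × 3.75 = 10.76 ft³/s
Q = Σ qᵢ = 807.8 ft³/s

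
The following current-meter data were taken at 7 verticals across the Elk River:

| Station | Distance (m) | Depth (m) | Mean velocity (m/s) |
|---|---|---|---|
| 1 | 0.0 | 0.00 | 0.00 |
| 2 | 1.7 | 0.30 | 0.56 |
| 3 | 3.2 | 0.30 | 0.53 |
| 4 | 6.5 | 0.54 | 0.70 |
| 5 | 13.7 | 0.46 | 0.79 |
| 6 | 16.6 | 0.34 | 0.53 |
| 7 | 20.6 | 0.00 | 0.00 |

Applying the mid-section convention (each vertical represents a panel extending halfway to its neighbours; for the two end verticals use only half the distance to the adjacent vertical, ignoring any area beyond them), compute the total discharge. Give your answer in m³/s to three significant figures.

w_2 = (3.2 − 0.0)/2 = 1.6 m; q_2 = 0.56 × 0.30 × 1.6 = 0.2688 m³/s
w_3 = (6.5 − 1.7)/2 = 2.4 m; q_3 = 0.53 × 0.30 × 2.4 = 0.3816 m³/s
w_4 = (13.7 − 3.2)/2 = 5.25 m; q_4 = 0.70 × 0.54 × 5.25 = 1.985 m³/s
w_5 = (16.6 − 6.5)/2 = 5.05 m; q_5 = 0.79 × 0.46 × 5.05 = 1.835 m³/s
w_6 = (20.6 − 13.7)/2 = 3.45 m; q_6 = 0.53 × 0.34 × 3.45 = 0.6217 m³/s
Stations 1, 7 contribute zero (depth or velocity is 0).
Q = Σ qᵢ = 5.092 m³/s

5.09 m³/s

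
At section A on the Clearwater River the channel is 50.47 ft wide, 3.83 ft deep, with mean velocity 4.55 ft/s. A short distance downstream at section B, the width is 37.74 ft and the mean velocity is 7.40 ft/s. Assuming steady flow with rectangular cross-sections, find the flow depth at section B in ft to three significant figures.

Q = A₁V₁ = (50.47×3.83) × 4.55 = 879.5 ft³/s
d₂ = Q/(b₂ V₂) = 879.5/(37.74×7.40) = 3.149 ft

3.15 ft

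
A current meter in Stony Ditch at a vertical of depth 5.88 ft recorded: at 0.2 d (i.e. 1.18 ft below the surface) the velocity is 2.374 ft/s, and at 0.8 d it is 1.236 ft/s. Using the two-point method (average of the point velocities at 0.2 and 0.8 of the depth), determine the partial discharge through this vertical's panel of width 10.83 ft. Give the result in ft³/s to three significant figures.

115 ft³/s

v̄ = (2.374 + 1.236) / 2 = 1.805 ft/s
q = v̄ × d × w = 1.805 × 5.88 × 10.83 = 114.9 ft³/s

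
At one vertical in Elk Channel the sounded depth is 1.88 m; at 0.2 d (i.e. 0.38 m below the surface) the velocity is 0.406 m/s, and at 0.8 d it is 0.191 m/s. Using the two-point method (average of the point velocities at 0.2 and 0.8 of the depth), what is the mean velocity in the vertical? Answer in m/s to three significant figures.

v̄ = (0.406 + 0.191) / 2 = 0.2985 m/s

0.299 m/s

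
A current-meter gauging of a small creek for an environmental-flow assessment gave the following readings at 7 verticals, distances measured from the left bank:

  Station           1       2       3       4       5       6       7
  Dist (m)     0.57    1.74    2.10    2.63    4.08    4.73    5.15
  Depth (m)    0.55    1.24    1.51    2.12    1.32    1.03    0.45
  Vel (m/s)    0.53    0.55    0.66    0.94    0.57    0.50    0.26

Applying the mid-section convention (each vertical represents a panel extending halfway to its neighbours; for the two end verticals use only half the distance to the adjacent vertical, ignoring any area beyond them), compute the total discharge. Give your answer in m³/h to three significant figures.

w_1 = (1.74 − 0.57)/2 = 0.585 m; q_1 = 0.53 × 0.55 × 0.585 = 0.1705 m³/s
w_2 = (2.10 − 0.57)/2 = 0.765 m; q_2 = 0.55 × 1.24 × 0.765 = 0.5217 m³/s
w_3 = (2.63 − 1.74)/2 = 0.445 m; q_3 = 0.66 × 1.51 × 0.445 = 0.4435 m³/s
w_4 = (4.08 − 2.10)/2 = 0.99 m; q_4 = 0.94 × 2.12 × 0.99 = 1.973 m³/s
w_5 = (4.73 − 2.63)/2 = 1.05 m; q_5 = 0.57 × 1.32 × 1.05 = 0.7900 m³/s
w_6 = (5.15 − 4.08)/2 = 0.535 m; q_6 = 0.50 × 1.03 × 0.535 = 0.2755 m³/s
w_7 = (5.15 − 4.73)/2 = 0.21 m; q_7 = 0.26 × 0.45 × 0.21 = 0.02457 m³/s
Q = Σ qᵢ = 4.199 m³/s
= 4.199 × 3600 = 15120 m³/h

15100 m³/h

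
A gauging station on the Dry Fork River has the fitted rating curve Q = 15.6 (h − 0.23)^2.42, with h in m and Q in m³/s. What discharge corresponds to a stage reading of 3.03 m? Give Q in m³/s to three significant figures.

188 m³/s

Q = 15.6 × (3.03 − 0.23)^2.42 = 15.6 × 2.8^2.42 = 188.5 m³/s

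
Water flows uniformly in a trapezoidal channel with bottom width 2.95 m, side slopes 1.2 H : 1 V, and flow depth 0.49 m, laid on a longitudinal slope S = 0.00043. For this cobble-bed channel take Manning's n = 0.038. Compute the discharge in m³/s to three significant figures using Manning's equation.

0.502 m³/s

A = (b + z·y)·y = (2.95 + 1.2×0.49)×0.49 = 1.734 m²
P = b + 2y√(1+z²) = 2.95 + 2×0.49×√(1+1.2²) = 4.481 m
R = A/P = 1.734/4.481 = 0.3869 m
Q = (1/n)·A·R^(2/3)·S^(1/2) = (1/0.038) × 1.734 × 0.3869^(2/3) × 0.00043^(1/2) = 0.5023 m³/s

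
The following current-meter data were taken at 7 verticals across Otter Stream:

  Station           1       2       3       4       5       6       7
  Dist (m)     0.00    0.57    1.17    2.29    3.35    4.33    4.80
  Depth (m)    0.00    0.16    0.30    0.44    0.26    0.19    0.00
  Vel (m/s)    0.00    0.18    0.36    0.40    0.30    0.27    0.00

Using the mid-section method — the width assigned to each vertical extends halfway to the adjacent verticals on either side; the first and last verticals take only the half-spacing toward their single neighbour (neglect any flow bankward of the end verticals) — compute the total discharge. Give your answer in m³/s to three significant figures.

0.418 m³/s

w_2 = (1.17 − 0.00)/2 = 0.585 m; q_2 = 0.18 × 0.16 × 0.585 = 0.01685 m³/s
w_3 = (2.29 − 0.57)/2 = 0.86 m; q_3 = 0.36 × 0.30 × 0.86 = 0.09288 m³/s
w_4 = (3.35 − 1.17)/2 = 1.09 m; q_4 = 0.40 × 0.44 × 1.09 = 0.1918 m³/s
w_5 = (4.33 − 2.29)/2 = 1.02 m; q_5 = 0.30 × 0.26 × 1.02 = 0.07956 m³/s
w_6 = (4.80 − 3.35)/2 = 0.725 m; q_6 = 0.27 × 0.19 × 0.725 = 0.03719 m³/s
Stations 1, 7 contribute zero (depth or velocity is 0).
Q = Σ qᵢ = 0.4183 m³/s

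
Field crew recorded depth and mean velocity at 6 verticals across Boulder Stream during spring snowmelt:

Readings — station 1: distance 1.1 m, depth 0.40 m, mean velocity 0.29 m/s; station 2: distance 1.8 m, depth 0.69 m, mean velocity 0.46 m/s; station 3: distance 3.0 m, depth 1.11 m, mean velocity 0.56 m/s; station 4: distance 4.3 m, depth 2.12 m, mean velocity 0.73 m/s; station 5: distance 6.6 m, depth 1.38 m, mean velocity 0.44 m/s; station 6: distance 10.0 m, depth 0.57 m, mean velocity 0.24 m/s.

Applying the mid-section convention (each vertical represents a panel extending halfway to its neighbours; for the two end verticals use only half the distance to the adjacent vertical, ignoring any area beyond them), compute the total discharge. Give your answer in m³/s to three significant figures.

5.87 m³/s

w_1 = (1.8 − 1.1)/2 = 0.35 m; q_1 = 0.29 × 0.40 × 0.35 = 0.04060 m³/s
w_2 = (3.0 − 1.1)/2 = 0.95 m; q_2 = 0.46 × 0.69 × 0.95 = 0.3015 m³/s
w_3 = (4.3 − 1.8)/2 = 1.25 m; q_3 = 0.56 × 1.11 × 1.25 = 0.7770 m³/s
w_4 = (6.6 − 3.0)/2 = 1.8 m; q_4 = 0.73 × 2.12 × 1.8 = 2.786 m³/s
w_5 = (10.0 − 4.3)/2 = 2.85 m; q_5 = 0.44 × 1.38 × 2.85 = 1.731 m³/s
w_6 = (10.0 − 6.6)/2 = 1.7 m; q_6 = 0.24 × 0.57 × 1.7 = 0.2326 m³/s
Q = Σ qᵢ = 5.868 m³/s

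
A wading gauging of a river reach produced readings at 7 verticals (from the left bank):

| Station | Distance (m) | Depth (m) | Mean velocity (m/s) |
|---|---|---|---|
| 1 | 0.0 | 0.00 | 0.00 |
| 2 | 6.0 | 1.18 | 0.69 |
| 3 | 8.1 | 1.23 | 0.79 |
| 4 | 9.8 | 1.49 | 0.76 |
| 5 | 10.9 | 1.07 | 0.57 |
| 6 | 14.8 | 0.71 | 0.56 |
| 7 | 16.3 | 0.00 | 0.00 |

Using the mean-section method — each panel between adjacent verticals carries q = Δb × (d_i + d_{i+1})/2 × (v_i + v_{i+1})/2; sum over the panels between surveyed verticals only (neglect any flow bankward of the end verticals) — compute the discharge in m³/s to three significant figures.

Panel 1-2: Δb = 6 m, d̄ = (0.00+1.18)/2 = 0.59, v̄ = (0.00+0.69)/2 = 0.345 → q = 6×0.59×0.345 = 1.221 m³/s
Panel 2-3: Δb = 2.1 m, d̄ = (1.18+1.23)/2 = 1.205, v̄ = (0.69+0.79)/2 = 0.74 → q = 2.1×1.205×0.74 = 1.873 m³/s
Panel 3-4: Δb = 1.7 m, d̄ = (1.23+1.49)/2 = 1.36, v̄ = (0.79+0.76)/2 = 0.775 → q = 1.7×1.36×0.775 = 1.792 m³/s
Panel 4-5: Δb = 1.1 m, d̄ = (1.49+1.07)/2 = 1.28, v̄ = (0.76+0.57)/2 = 0.665 → q = 1.1×1.28×0.665 = 0.9363 m³/s
Panel 5-6: Δb = 3.9 m, d̄ = (1.07+0.71)/2 = 0.89, v̄ = (0.57+0.56)/2 = 0.565 → q = 3.9×0.89×0.565 = 1.961 m³/s
Panel 6-7: Δb = 1.5 m, d̄ = (0.71+0.00)/2 = 0.355, v̄ = (0.56+0.00)/2 = 0.28 → q = 1.5×0.355×0.28 = 0.1491 m³/s
Q = Σ q = 7.932 m³/s

7.93 m³/s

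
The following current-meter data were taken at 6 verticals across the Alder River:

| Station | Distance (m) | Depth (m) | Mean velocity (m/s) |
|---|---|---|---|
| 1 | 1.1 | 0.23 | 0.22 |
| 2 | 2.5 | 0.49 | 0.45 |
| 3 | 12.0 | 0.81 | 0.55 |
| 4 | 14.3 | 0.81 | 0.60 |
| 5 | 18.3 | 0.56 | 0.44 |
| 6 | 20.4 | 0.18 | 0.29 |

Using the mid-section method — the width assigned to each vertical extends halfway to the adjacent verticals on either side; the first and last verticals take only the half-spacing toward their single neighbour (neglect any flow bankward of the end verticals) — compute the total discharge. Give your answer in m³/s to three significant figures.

w_1 = (2.5 − 1.1)/2 = 0.7 m; q_1 = 0.22 × 0.23 × 0.7 = 0.03542 m³/s
w_2 = (12.0 − 1.1)/2 = 5.45 m; q_2 = 0.45 × 0.49 × 5.45 = 1.202 m³/s
w_3 = (14.3 − 2.5)/2 = 5.9 m; q_3 = 0.55 × 0.81 × 5.9 = 2.628 m³/s
w_4 = (18.3 − 12.0)/2 = 3.15 m; q_4 = 0.60 × 0.81 × 3.15 = 1.531 m³/s
w_5 = (20.4 − 14.3)/2 = 3.05 m; q_5 = 0.44 × 0.56 × 3.05 = 0.7515 m³/s
w_6 = (20.4 − 18.3)/2 = 1.05 m; q_6 = 0.29 × 0.18 × 1.05 = 0.05481 m³/s
Q = Σ qᵢ = 6.203 m³/s

6.20 m³/s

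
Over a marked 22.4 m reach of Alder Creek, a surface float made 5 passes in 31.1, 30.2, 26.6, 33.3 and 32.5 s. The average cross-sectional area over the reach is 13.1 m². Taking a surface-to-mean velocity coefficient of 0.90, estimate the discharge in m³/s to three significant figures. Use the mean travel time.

8.59 m³/s

t̄ = (31.1 + 30.2 + 26.6 + 33.3 + 32.5) / 5 = 30.74 s
v_surface = L / t̄ = 22.4 / 30.74 = 0.7287 m/s
v_mean = 0.90 × 0.7287 = 0.6558 m/s
Q = A × v_mean = 13.1 × 0.6558 = 8.591 m³/s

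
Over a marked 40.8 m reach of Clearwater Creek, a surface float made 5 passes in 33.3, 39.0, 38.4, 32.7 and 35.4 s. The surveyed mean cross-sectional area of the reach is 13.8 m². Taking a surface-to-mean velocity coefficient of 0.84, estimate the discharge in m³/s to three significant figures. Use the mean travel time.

13.2 m³/s

t̄ = (33.3 + 39.0 + 38.4 + 32.7 + 35.4) / 5 = 35.76 s
v_surface = L / t̄ = 40.8 / 35.76 = 1.141 m/s
v_mean = 0.84 × 1.141 = 0.9584 m/s
Q = A × v_mean = 13.8 × 0.9584 = 13.23 m³/s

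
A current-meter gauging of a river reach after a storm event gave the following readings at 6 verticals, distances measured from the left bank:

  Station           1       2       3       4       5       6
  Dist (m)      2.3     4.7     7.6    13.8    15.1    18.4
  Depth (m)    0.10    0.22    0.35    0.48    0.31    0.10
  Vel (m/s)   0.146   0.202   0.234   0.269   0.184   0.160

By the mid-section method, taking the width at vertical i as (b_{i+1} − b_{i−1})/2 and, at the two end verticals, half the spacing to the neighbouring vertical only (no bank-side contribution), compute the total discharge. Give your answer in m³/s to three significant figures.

1.15 m³/s

w_1 = (4.7 − 2.3)/2 = 1.2 m; q_1 = 0.146 × 0.10 × 1.2 = 0.01752 m³/s
w_2 = (7.6 − 2.3)/2 = 2.65 m; q_2 = 0.202 × 0.22 × 2.65 = 0.1178 m³/s
w_3 = (13.8 − 4.7)/2 = 4.55 m; q_3 = 0.234 × 0.35 × 4.55 = 0.3726 m³/s
w_4 = (15.1 − 7.6)/2 = 3.75 m; q_4 = 0.269 × 0.48 × 3.75 = 0.4842 m³/s
w_5 = (18.4 − 13.8)/2 = 2.3 m; q_5 = 0.184 × 0.31 × 2.3 = 0.1312 m³/s
w_6 = (18.4 − 15.1)/2 = 1.65 m; q_6 = 0.160 × 0.10 × 1.65 = 0.02640 m³/s
Q = Σ qᵢ = 1.150 m³/s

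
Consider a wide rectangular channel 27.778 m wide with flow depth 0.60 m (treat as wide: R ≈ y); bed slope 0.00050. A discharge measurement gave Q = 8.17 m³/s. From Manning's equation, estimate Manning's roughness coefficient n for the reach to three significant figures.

A = b·y = 27.778 × 0.60 = 16.67 m²
Wide channel: R ≈ y = 0.60 m
n = (1/Q)·A·R^(2/3)·S^(1/2) = (1/8.17) × 16.67 × 0.7114 × 0.02236 = 0.03245

0.0325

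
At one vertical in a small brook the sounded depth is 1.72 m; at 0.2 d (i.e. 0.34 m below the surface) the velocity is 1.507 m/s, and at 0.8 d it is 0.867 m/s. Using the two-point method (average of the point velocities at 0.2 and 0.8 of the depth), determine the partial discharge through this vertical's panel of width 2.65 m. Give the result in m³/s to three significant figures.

5.41 m³/s

v̄ = (1.507 + 0.867) / 2 = 1.187 m/s
q = v̄ × d × w = 1.187 × 1.72 × 2.65 = 5.410 m³/s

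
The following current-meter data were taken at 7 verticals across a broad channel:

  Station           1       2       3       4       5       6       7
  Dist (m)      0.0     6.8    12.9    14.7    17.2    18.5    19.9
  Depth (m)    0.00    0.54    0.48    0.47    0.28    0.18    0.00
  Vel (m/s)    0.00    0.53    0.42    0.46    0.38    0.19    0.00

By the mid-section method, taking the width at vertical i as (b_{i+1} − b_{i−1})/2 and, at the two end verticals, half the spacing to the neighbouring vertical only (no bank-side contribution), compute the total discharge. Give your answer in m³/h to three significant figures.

w_2 = (12.9 − 0.0)/2 = 6.45 m; q_2 = 0.53 × 0.54 × 6.45 = 1.846 m³/s
w_3 = (14.7 − 6.8)/2 = 3.95 m; q_3 = 0.42 × 0.48 × 3.95 = 0.7963 m³/s
w_4 = (17.2 − 12.9)/2 = 2.15 m; q_4 = 0.46 × 0.47 × 2.15 = 0.4648 m³/s
w_5 = (18.5 − 14.7)/2 = 1.9 m; q_5 = 0.38 × 0.28 × 1.9 = 0.2022 m³/s
w_6 = (19.9 − 17.2)/2 = 1.35 m; q_6 = 0.19 × 0.18 × 1.35 = 0.04617 m³/s
Stations 1, 7 contribute zero (depth or velocity is 0).
Q = Σ qᵢ = 3.355 m³/s
= 3.355 × 3600 = 12080 m³/h

12100 m³/h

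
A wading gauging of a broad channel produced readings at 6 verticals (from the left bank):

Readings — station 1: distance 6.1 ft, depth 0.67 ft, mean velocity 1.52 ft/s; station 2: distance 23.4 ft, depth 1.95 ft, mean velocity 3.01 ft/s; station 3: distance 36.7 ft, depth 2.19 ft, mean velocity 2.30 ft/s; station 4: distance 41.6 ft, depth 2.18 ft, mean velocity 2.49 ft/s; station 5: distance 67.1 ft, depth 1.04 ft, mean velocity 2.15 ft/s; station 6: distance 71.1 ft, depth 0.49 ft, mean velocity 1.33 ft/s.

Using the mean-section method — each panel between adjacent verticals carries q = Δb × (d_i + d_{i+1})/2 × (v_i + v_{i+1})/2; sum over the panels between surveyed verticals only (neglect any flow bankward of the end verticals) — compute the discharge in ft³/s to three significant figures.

251 ft³/s

Panel 1-2: Δb = 17.3 ft, d̄ = (0.67+1.95)/2 = 1.31, v̄ = (1.52+3.01)/2 = 2.265 → q = 17.3×1.31×2.265 = 51.33 ft³/s
Panel 2-3: Δb = 13.3 ft, d̄ = (1.95+2.19)/2 = 2.07, v̄ = (3.01+2.30)/2 = 2.655 → q = 13.3×2.07×2.655 = 73.09 ft³/s
Panel 3-4: Δb = 4.9 ft, d̄ = (2.19+2.18)/2 = 2.185, v̄ = (2.30+2.49)/2 = 2.395 → q = 4.9×2.185×2.395 = 25.64 ft³/s
Panel 4-5: Δb = 25.5 ft, d̄ = (2.18+1.04)/2 = 1.61, v̄ = (2.49+2.15)/2 = 2.32 → q = 25.5×1.61×2.32 = 95.25 ft³/s
Panel 5-6: Δb = 4 ft, d̄ = (1.04+0.49)/2 = 0.765, v̄ = (2.15+1.33)/2 = 1.74 → q = 4×0.765×1.74 = 5.324 ft³/s
Q = Σ q = 250.6 ft³/s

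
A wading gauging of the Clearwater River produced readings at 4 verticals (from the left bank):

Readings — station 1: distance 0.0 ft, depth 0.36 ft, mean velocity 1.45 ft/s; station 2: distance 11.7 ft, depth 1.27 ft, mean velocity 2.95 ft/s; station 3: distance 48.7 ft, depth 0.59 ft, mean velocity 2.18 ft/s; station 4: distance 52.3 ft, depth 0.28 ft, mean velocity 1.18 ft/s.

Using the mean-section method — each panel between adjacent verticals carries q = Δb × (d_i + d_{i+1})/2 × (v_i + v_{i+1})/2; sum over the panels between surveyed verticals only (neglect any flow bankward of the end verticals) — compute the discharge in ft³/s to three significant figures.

112 ft³/s

Panel 1-2: Δb = 11.7 ft, d̄ = (0.36+1.27)/2 = 0.815, v̄ = (1.45+2.95)/2 = 2.2 → q = 11.7×0.815×2.2 = 20.98 ft³/s
Panel 2-3: Δb = 37 ft, d̄ = (1.27+0.59)/2 = 0.93, v̄ = (2.95+2.18)/2 = 2.565 → q = 37×0.93×2.565 = 88.26 ft³/s
Panel 3-4: Δb = 3.6 ft, d̄ = (0.59+0.28)/2 = 0.435, v̄ = (2.18+1.18)/2 = 1.68 → q = 3.6×0.435×1.68 = 2.631 ft³/s
Q = Σ q = 111.9 ft³/s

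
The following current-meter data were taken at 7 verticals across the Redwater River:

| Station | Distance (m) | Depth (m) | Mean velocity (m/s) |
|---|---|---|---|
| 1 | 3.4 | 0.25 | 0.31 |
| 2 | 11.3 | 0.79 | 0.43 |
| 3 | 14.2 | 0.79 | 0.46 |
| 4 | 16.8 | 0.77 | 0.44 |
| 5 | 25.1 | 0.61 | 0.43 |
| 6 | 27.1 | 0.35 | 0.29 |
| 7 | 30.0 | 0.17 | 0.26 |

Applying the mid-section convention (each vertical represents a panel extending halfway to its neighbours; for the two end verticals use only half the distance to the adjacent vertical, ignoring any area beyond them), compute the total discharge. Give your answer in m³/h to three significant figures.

23900 m³/h

w_1 = (11.3 − 3.4)/2 = 3.95 m; q_1 = 0.31 × 0.25 × 3.95 = 0.3061 m³/s
w_2 = (14.2 − 3.4)/2 = 5.4 m; q_2 = 0.43 × 0.79 × 5.4 = 1.834 m³/s
w_3 = (16.8 − 11.3)/2 = 2.75 m; q_3 = 0.46 × 0.79 × 2.75 = 0.9994 m³/s
w_4 = (25.1 − 14.2)/2 = 5.45 m; q_4 = 0.44 × 0.77 × 5.45 = 1.846 m³/s
w_5 = (27.1 − 16.8)/2 = 5.15 m; q_5 = 0.43 × 0.61 × 5.15 = 1.351 m³/s
w_6 = (30.0 − 25.1)/2 = 2.45 m; q_6 = 0.29 × 0.35 × 2.45 = 0.2487 m³/s
w_7 = (30.0 − 27.1)/2 = 1.45 m; q_7 = 0.26 × 0.17 × 1.45 = 0.06409 m³/s
Q = Σ qᵢ = 6.650 m³/s
= 6.650 × 3600 = 23940 m³/h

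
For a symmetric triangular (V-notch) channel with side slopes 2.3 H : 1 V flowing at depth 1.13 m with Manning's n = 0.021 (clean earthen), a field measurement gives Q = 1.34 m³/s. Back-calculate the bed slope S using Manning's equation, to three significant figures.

0.000221

A = z·y² = 2.3×1.13² = 2.937 m²
P = 2y√(1+z²) = 2×1.13×√(1+2.3²) = 5.668 m
R = A/P = 2.937/5.668 = 0.5181 m
S = (Q·n / (1·A·R^(2/3)))² = (1.34×0.021 / (1×2.937×0.6451))² = 0.0002206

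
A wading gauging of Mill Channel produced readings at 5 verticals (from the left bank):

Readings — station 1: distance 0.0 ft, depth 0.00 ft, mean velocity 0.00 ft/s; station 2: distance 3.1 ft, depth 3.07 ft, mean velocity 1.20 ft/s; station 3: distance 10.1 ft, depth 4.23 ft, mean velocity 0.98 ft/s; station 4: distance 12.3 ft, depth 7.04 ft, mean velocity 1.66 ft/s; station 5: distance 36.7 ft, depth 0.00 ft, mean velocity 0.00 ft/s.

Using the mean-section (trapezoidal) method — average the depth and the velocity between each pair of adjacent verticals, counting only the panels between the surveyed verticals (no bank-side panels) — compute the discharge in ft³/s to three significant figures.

118 ft³/s

Panel 1-2: Δb = 3.1 ft, d̄ = (0.00+3.07)/2 = 1.535, v̄ = (0.00+1.20)/2 = 0.6 → q = 3.1×1.535×0.6 = 2.855 ft³/s
Panel 2-3: Δb = 7 ft, d̄ = (3.07+4.23)/2 = 3.65, v̄ = (1.20+0.98)/2 = 1.09 → q = 7×3.65×1.09 = 27.85 ft³/s
Panel 3-4: Δb = 2.2 ft, d̄ = (4.23+7.04)/2 = 5.635, v̄ = (0.98+1.66)/2 = 1.32 → q = 2.2×5.635×1.32 = 16.36 ft³/s
Panel 4-5: Δb = 24.4 ft, d̄ = (7.04+0.00)/2 = 3.52, v̄ = (1.66+0.00)/2 = 0.83 → q = 24.4×3.52×0.83 = 71.29 ft³/s
Q = Σ q = 118.4 ft³/s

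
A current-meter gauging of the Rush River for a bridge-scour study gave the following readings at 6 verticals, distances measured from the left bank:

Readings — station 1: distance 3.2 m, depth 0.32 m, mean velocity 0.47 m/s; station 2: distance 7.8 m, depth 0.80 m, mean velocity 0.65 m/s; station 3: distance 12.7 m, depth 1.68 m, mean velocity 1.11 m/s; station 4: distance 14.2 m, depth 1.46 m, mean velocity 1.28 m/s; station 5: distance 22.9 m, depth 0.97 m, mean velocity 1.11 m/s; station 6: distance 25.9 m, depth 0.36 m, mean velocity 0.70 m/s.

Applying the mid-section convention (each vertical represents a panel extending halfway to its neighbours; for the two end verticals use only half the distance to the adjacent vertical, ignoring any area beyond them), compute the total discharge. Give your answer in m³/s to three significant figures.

w_1 = (7.8 − 3.2)/2 = 2.3 m; q_1 = 0.47 × 0.32 × 2.3 = 0.3459 m³/s
w_2 = (12.7 − 3.2)/2 = 4.75 m; q_2 = 0.65 × 0.80 × 4.75 = 2.470 m³/s
w_3 = (14.2 − 7.8)/2 = 3.2 m; q_3 = 1.11 × 1.68 × 3.2 = 5.967 m³/s
w_4 = (22.9 − 12.7)/2 = 5.1 m; q_4 = 1.28 × 1.46 × 5.1 = 9.531 m³/s
w_5 = (25.9 − 14.2)/2 = 5.85 m; q_5 = 1.11 × 0.97 × 5.85 = 6.299 m³/s
w_6 = (25.9 − 22.9)/2 = 1.5 m; q_6 = 0.70 × 0.36 × 1.5 = 0.3780 m³/s
Q = Σ qᵢ = 24.99 m³/s

25.0 m³/s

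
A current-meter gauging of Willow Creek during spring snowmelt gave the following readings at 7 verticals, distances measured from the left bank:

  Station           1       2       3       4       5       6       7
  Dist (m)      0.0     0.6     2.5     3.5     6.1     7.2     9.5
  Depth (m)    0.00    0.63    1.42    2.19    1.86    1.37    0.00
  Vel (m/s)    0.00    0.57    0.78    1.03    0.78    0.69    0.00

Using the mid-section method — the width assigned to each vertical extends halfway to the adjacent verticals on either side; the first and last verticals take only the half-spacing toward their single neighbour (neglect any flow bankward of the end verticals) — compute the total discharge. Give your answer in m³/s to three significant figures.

10.4 m³/s

w_2 = (2.5 − 0.0)/2 = 1.25 m; q_2 = 0.57 × 0.63 × 1.25 = 0.4489 m³/s
w_3 = (3.5 − 0.6)/2 = 1.45 m; q_3 = 0.78 × 1.42 × 1.45 = 1.606 m³/s
w_4 = (6.1 − 2.5)/2 = 1.8 m; q_4 = 1.03 × 2.19 × 1.8 = 4.060 m³/s
w_5 = (7.2 − 3.5)/2 = 1.85 m; q_5 = 0.78 × 1.86 × 1.85 = 2.684 m³/s
w_6 = (9.5 − 6.1)/2 = 1.7 m; q_6 = 0.69 × 1.37 × 1.7 = 1.607 m³/s
Stations 1, 7 contribute zero (depth or velocity is 0).
Q = Σ qᵢ = 10.41 m³/s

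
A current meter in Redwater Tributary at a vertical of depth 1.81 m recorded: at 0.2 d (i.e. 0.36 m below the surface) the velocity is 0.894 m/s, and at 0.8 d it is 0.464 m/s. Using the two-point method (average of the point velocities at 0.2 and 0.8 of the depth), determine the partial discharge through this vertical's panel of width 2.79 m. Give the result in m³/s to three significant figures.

v̄ = (0.894 + 0.464) / 2 = 0.6790 m/s
q = v̄ × d × w = 0.6790 × 1.81 × 2.79 = 3.429 m³/s

3.43 m³/s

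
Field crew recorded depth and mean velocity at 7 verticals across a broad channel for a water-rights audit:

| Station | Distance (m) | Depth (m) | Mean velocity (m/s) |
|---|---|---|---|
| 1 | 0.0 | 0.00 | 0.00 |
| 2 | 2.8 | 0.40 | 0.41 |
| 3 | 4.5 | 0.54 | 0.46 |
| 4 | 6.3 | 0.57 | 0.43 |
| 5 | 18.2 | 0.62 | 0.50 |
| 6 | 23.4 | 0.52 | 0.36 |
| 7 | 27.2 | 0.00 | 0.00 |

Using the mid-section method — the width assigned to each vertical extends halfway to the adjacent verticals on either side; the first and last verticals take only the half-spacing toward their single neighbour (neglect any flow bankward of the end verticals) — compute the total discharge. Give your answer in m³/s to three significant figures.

5.98 m³/s

w_2 = (4.5 − 0.0)/2 = 2.25 m; q_2 = 0.41 × 0.40 × 2.25 = 0.3690 m³/s
w_3 = (6.3 − 2.8)/2 = 1.75 m; q_3 = 0.46 × 0.54 × 1.75 = 0.4347 m³/s
w_4 = (18.2 − 4.5)/2 = 6.85 m; q_4 = 0.43 × 0.57 × 6.85 = 1.679 m³/s
w_5 = (23.4 − 6.3)/2 = 8.55 m; q_5 = 0.50 × 0.62 × 8.55 = 2.651 m³/s
w_6 = (27.2 − 18.2)/2 = 4.5 m; q_6 = 0.36 × 0.52 × 4.5 = 0.8424 m³/s
Stations 1, 7 contribute zero (depth or velocity is 0).
Q = Σ qᵢ = 5.976 m³/s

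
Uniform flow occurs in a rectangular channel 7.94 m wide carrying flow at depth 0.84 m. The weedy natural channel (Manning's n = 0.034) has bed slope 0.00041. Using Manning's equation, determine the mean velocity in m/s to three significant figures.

A = b·y = 7.94 × 0.84 = 6.670 m²
P = b + 2y = 7.94 + 2×0.84 = 9.620 m
R = A/P = 6.670/9.620 = 0.6933 m
Q = (1/n)·A·R^(2/3)·S^(1/2) = (1/0.034) × 6.670 × 0.6933^(2/3) × 0.00041^(1/2) = 3.111 m³/s
V = Q/A = 3.111/6.670 = 0.4665 m/s

0.467 m/s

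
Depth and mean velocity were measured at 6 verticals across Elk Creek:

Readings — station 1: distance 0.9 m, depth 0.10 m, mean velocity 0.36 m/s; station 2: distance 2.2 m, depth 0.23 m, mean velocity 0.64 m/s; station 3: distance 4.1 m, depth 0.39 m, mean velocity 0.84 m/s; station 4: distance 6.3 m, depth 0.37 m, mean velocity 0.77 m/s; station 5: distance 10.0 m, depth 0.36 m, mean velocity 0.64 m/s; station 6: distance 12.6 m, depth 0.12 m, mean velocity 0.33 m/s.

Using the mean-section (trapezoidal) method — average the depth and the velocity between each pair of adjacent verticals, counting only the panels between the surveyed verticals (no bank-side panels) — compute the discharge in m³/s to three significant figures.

Panel 1-2: Δb = 1.3 m, d̄ = (0.10+0.23)/2 = 0.165, v̄ = (0.36+0.64)/2 = 0.5 → q = 1.3×0.165×0.5 = 0.1073 m³/s
Panel 2-3: Δb = 1.9 m, d̄ = (0.23+0.39)/2 = 0.31, v̄ = (0.64+0.84)/2 = 0.74 → q = 1.9×0.31×0.74 = 0.4359 m³/s
Panel 3-4: Δb = 2.2 m, d̄ = (0.39+0.37)/2 = 0.38, v̄ = (0.84+0.77)/2 = 0.805 → q = 2.2×0.38×0.805 = 0.6730 m³/s
Panel 4-5: Δb = 3.7 m, d̄ = (0.37+0.36)/2 = 0.365, v̄ = (0.77+0.64)/2 = 0.705 → q = 3.7×0.365×0.705 = 0.9521 m³/s
Panel 5-6: Δb = 2.6 m, d̄ = (0.36+0.12)/2 = 0.24, v̄ = (0.64+0.33)/2 = 0.485 → q = 2.6×0.24×0.485 = 0.3026 m³/s
Q = Σ q = 2.471 m³/s

2.47 m³/s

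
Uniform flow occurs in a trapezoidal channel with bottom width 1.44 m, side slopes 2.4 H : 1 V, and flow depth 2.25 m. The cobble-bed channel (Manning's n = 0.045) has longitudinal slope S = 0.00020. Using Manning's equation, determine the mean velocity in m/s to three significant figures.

A = (b + z·y)·y = (1.44 + 2.4×2.25)×2.25 = 15.39 m²
P = b + 2y√(1+z²) = 1.44 + 2×2.25×√(1+2.4²) = 13.14 m
R = A/P = 15.39/13.14 = 1.171 m
Q = (1/n)·A·R^(2/3)·S^(1/2) = (1/0.045) × 15.39 × 1.171^(2/3) × 0.00020^(1/2) = 5.374 m³/s
V = Q/A = 5.374/15.39 = 0.3492 m/s

0.349 m/s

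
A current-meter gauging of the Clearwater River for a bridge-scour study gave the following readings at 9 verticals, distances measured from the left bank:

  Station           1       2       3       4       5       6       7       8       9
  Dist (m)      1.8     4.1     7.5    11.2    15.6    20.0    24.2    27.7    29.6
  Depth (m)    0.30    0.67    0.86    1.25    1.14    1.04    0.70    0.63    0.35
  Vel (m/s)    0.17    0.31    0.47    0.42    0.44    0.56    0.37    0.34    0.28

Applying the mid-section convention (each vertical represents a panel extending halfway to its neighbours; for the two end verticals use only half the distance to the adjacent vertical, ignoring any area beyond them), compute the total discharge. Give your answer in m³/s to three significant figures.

w_1 = (4.1 − 1.8)/2 = 1.15 m; q_1 = 0.17 × 0.30 × 1.15 = 0.05865 m³/s
w_2 = (7.5 − 1.8)/2 = 2.85 m; q_2 = 0.31 × 0.67 × 2.85 = 0.5919 m³/s
w_3 = (11.2 − 4.1)/2 = 3.55 m; q_3 = 0.47 × 0.86 × 3.55 = 1.435 m³/s
w_4 = (15.6 − 7.5)/2 = 4.05 m; q_4 = 0.42 × 1.25 × 4.05 = 2.126 m³/s
w_5 = (20.0 − 11.2)/2 = 4.4 m; q_5 = 0.44 × 1.14 × 4.4 = 2.207 m³/s
w_6 = (24.2 − 15.6)/2 = 4.3 m; q_6 = 0.56 × 1.04 × 4.3 = 2.504 m³/s
w_7 = (27.7 − 20.0)/2 = 3.85 m; q_7 = 0.37 × 0.70 × 3.85 = 0.9972 m³/s
w_8 = (29.6 − 24.2)/2 = 2.7 m; q_8 = 0.34 × 0.63 × 2.7 = 0.5783 m³/s
w_9 = (29.6 − 27.7)/2 = 0.95 m; q_9 = 0.28 × 0.35 × 0.95 = 0.09310 m³/s
Q = Σ qᵢ = 10.59 m³/s

10.6 m³/s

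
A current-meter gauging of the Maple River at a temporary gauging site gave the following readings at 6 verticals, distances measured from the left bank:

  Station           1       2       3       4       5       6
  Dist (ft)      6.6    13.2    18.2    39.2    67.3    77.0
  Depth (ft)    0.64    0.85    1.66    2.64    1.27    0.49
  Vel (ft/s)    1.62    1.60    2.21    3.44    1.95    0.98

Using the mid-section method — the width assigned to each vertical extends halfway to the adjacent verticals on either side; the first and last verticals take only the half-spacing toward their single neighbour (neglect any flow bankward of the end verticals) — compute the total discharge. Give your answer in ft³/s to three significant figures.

331 ft³/s

w_1 = (13.2 − 6.6)/2 = 3.3 ft; q_1 = 1.62 × 0.64 × 3.3 = 3.421 ft³/s
w_2 = (18.2 − 6.6)/2 = 5.8 ft; q_2 = 1.60 × 0.85 × 5.8 = 7.888 ft³/s
w_3 = (39.2 − 13.2)/2 = 13 ft; q_3 = 2.21 × 1.66 × 13 = 47.69 ft³/s
w_4 = (67.3 − 18.2)/2 = 24.55 ft; q_4 = 3.44 × 2.64 × 24.55 = 223.0 ft³/s
w_5 = (77.0 − 39.2)/2 = 18.9 ft; q_5 = 1.95 × 1.27 × 18.9 = 46.81 ft³/s
w_6 = (77.0 − 67.3)/2 = 4.85 ft; q_6 = 0.98 × 0.49 × 4.85 = 2.329 ft³/s
Q = Σ qᵢ = 331.1 ft³/s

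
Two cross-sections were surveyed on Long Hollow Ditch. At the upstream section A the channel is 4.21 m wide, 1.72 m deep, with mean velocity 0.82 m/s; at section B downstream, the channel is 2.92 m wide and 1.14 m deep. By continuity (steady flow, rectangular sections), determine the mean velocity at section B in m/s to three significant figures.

1.78 m/s

Q = A₁V₁ = (4.21×1.72) × 0.82 = 5.938 m³/s
A₂ = 2.92 × 1.14 = 3.329 m²
V₂ = Q/A₂ = 5.938/3.329 = 1.784 m/s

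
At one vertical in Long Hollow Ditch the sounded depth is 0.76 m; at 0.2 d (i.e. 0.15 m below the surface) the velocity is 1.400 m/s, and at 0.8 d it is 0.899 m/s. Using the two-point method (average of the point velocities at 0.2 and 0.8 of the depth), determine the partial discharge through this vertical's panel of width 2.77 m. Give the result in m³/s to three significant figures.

v̄ = (1.400 + 0.899) / 2 = 1.150 m/s
q = v̄ × d × w = 1.150 × 0.76 × 2.77 = 2.420 m³/s

2.42 m³/s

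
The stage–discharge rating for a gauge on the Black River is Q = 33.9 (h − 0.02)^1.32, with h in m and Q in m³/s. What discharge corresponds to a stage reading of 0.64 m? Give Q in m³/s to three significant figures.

Q = 33.9 × (0.64 − 0.02)^1.32 = 33.9 × 0.62^1.32 = 18.04 m³/s

18.0 m³/s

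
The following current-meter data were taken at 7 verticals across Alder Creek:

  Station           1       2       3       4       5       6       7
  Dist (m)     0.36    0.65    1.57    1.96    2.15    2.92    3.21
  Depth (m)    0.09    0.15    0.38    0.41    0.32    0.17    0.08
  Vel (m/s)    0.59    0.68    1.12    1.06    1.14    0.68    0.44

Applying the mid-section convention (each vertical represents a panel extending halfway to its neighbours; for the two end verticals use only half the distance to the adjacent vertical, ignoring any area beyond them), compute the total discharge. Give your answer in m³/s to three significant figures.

w_1 = (0.65 − 0.36)/2 = 0.145 m; q_1 = 0.59 × 0.09 × 0.145 = 0.007700 m³/s
w_2 = (1.57 − 0.36)/2 = 0.605 m; q_2 = 0.68 × 0.15 × 0.605 = 0.06171 m³/s
w_3 = (1.96 − 0.65)/2 = 0.655 m; q_3 = 1.12 × 0.38 × 0.655 = 0.2788 m³/s
w_4 = (2.15 − 1.57)/2 = 0.29 m; q_4 = 1.06 × 0.41 × 0.29 = 0.1260 m³/s
w_5 = (2.92 − 1.96)/2 = 0.48 m; q_5 = 1.14 × 0.32 × 0.48 = 0.1751 m³/s
w_6 = (3.21 − 2.15)/2 = 0.53 m; q_6 = 0.68 × 0.17 × 0.53 = 0.06127 m³/s
w_7 = (3.21 − 2.92)/2 = 0.145 m; q_7 = 0.44 × 0.08 × 0.145 = 0.005104 m³/s
Q = Σ qᵢ = 0.7157 m³/s

0.716 m³/s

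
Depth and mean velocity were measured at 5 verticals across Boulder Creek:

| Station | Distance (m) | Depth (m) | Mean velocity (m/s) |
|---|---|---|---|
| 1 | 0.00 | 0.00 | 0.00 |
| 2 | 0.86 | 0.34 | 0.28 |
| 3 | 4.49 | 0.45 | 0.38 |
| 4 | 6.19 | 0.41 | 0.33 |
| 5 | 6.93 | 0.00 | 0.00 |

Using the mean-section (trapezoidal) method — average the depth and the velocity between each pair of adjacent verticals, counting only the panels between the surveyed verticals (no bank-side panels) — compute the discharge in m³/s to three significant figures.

Panel 1-2: Δb = 0.86 m, d̄ = (0.00+0.34)/2 = 0.17, v̄ = (0.00+0.28)/2 = 0.14 → q = 0.86×0.17×0.14 = 0.02047 m³/s
Panel 2-3: Δb = 3.63 m, d̄ = (0.34+0.45)/2 = 0.395, v̄ = (0.28+0.38)/2 = 0.33 → q = 3.63×0.395×0.33 = 0.4732 m³/s
Panel 3-4: Δb = 1.7 m, d̄ = (0.45+0.41)/2 = 0.43, v̄ = (0.38+0.33)/2 = 0.355 → q = 1.7×0.43×0.355 = 0.2595 m³/s
Panel 4-5: Δb = 0.74 m, d̄ = (0.41+0.00)/2 = 0.205, v̄ = (0.33+0.00)/2 = 0.165 → q = 0.74×0.205×0.165 = 0.02503 m³/s
Q = Σ q = 0.7782 m³/s

0.778 m³/s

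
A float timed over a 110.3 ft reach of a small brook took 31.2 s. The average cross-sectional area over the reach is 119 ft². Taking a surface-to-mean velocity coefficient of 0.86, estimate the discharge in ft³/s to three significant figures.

362 ft³/s

v_surface = L / t̄ = 110.3 / 31.2 = 3.535 ft/s
v_mean = 0.86 × 3.535 = 3.040 ft/s
Q = A × v_mean = 119 × 3.040 = 361.8 ft³/s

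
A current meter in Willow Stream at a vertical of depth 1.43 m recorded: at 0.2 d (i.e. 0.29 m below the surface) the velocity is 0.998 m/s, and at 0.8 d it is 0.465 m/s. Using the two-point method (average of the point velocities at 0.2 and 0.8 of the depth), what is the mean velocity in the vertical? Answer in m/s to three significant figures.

v̄ = (0.998 + 0.465) / 2 = 0.7315 m/s

0.732 m/s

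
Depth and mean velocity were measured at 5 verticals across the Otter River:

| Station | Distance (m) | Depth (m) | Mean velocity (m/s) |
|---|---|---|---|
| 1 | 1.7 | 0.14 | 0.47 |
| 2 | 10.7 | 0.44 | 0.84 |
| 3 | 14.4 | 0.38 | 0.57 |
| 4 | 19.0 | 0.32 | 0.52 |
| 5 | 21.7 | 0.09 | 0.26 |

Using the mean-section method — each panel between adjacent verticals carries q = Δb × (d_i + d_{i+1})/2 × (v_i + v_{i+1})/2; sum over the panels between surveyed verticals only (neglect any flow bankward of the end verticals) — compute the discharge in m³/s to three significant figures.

3.87 m³/s

Panel 1-2: Δb = 9 m, d̄ = (0.14+0.44)/2 = 0.29, v̄ = (0.47+0.84)/2 = 0.655 → q = 9×0.29×0.655 = 1.710 m³/s
Panel 2-3: Δb = 3.7 m, d̄ = (0.44+0.38)/2 = 0.41, v̄ = (0.84+0.57)/2 = 0.705 → q = 3.7×0.41×0.705 = 1.069 m³/s
Panel 3-4: Δb = 4.6 m, d̄ = (0.38+0.32)/2 = 0.35, v̄ = (0.57+0.52)/2 = 0.545 → q = 4.6×0.35×0.545 = 0.8775 m³/s
Panel 4-5: Δb = 2.7 m, d̄ = (0.32+0.09)/2 = 0.205, v̄ = (0.52+0.26)/2 = 0.39 → q = 2.7×0.205×0.39 = 0.2159 m³/s
Q = Σ q = 3.872 m³/s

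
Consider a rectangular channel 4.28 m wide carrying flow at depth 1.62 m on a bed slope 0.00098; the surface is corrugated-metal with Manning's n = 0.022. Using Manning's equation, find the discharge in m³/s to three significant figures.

A = b·y = 4.28 × 1.62 = 6.934 m²
P = b + 2y = 4.28 + 2×1.62 = 7.520 m
R = A/P = 6.934/7.520 = 0.9220 m
Q = (1/n)·A·R^(2/3)·S^(1/2) = (1/0.022) × 6.934 × 0.9220^(2/3) × 0.00098^(1/2) = 9.346 m³/s

9.35 m³/s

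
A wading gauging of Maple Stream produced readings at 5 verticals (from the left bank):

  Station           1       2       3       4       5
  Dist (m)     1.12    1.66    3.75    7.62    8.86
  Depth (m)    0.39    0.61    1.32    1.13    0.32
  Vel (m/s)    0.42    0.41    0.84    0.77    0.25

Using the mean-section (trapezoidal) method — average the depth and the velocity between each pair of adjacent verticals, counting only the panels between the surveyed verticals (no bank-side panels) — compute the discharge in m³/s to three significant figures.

Panel 1-2: Δb = 0.54 m, d̄ = (0.39+0.61)/2 = 0.5, v̄ = (0.42+0.41)/2 = 0.415 → q = 0.54×0.5×0.415 = 0.1121 m³/s
Panel 2-3: Δb = 2.09 m, d̄ = (0.61+1.32)/2 = 0.965, v̄ = (0.41+0.84)/2 = 0.625 → q = 2.09×0.965×0.625 = 1.261 m³/s
Panel 3-4: Δb = 3.87 m, d̄ = (1.32+1.13)/2 = 1.225, v̄ = (0.84+0.77)/2 = 0.805 → q = 3.87×1.225×0.805 = 3.816 m³/s
Panel 4-5: Δb = 1.24 m, d̄ = (1.13+0.32)/2 = 0.725, v̄ = (0.77+0.25)/2 = 0.51 → q = 1.24×0.725×0.51 = 0.4585 m³/s
Q = Σ q = 5.647 m³/s

5.65 m³/s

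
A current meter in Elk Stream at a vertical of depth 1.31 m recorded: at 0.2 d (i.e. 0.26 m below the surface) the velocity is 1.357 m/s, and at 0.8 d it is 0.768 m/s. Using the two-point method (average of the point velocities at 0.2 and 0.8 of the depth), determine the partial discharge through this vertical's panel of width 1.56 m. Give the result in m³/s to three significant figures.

v̄ = (1.357 + 0.768) / 2 = 1.063 m/s
q = v̄ × d × w = 1.063 × 1.31 × 1.56 = 2.171 m³/s

2.17 m³/s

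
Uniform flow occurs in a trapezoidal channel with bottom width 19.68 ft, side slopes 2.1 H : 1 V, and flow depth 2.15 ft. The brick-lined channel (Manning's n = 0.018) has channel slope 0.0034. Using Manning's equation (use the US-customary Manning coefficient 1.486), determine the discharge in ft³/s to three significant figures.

364 ft³/s

A = (b + z·y)·y = (19.68 + 2.1×2.15)×2.15 = 52.02 ft²
P = b + 2y√(1+z²) = 19.68 + 2×2.15×√(1+2.1²) = 29.68 ft
R = A/P = 52.02/29.68 = 1.753 ft
Q = (1.486/n)·A·R^(2/3)·S^(1/2) = (1.486/0.018) × 52.02 × 1.753^(2/3) × 0.0034^(1/2) = 364.0 ft³/s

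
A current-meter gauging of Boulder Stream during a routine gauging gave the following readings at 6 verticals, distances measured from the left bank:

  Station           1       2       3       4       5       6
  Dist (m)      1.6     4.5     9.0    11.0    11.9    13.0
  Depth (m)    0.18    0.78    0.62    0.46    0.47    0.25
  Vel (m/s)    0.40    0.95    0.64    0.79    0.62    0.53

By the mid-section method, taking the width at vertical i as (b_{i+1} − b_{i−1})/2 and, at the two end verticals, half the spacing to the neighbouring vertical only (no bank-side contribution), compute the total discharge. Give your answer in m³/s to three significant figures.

w_1 = (4.5 − 1.6)/2 = 1.45 m; q_1 = 0.40 × 0.18 × 1.45 = 0.1044 m³/s
w_2 = (9.0 − 1.6)/2 = 3.7 m; q_2 = 0.95 × 0.78 × 3.7 = 2.742 m³/s
w_3 = (11.0 − 4.5)/2 = 3.25 m; q_3 = 0.64 × 0.62 × 3.25 = 1.290 m³/s
w_4 = (11.9 − 9.0)/2 = 1.45 m; q_4 = 0.79 × 0.46 × 1.45 = 0.5269 m³/s
w_5 = (13.0 − 11.0)/2 = 1 m; q_5 = 0.62 × 0.47 × 1 = 0.2914 m³/s
w_6 = (13.0 − 11.9)/2 = 0.55 m; q_6 = 0.53 × 0.25 × 0.55 = 0.07288 m³/s
Q = Σ qᵢ = 5.027 m³/s

5.03 m³/s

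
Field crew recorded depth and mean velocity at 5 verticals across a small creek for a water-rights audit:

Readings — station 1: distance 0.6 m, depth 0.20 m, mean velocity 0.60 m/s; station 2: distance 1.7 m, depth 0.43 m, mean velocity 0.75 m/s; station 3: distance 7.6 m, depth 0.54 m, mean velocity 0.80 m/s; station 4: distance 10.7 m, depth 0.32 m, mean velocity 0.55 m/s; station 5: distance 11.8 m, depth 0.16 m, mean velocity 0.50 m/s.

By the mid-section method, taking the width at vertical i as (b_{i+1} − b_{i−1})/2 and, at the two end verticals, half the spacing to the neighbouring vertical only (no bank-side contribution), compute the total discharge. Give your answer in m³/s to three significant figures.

w_1 = (1.7 − 0.6)/2 = 0.55 m; q_1 = 0.60 × 0.20 × 0.55 = 0.06600 m³/s
w_2 = (7.6 − 0.6)/2 = 3.5 m; q_2 = 0.75 × 0.43 × 3.5 = 1.129 m³/s
w_3 = (10.7 − 1.7)/2 = 4.5 m; q_3 = 0.80 × 0.54 × 4.5 = 1.944 m³/s
w_4 = (11.8 − 7.6)/2 = 2.1 m; q_4 = 0.55 × 0.32 × 2.1 = 0.3696 m³/s
w_5 = (11.8 − 10.7)/2 = 0.55 m; q_5 = 0.50 × 0.16 × 0.55 = 0.04400 m³/s
Q = Σ qᵢ = 3.552 m³/s

3.55 m³/s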